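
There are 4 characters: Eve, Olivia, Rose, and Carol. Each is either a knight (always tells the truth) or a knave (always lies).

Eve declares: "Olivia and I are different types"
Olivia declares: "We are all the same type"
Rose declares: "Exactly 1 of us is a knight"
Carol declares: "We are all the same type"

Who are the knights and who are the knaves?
Eve is a knave.
Olivia is a knave.
Rose is a knight.
Carol is a knave.

Verification:
- Eve (knave) says "Olivia and I are different types" - this is FALSE (a lie) because Eve is a knave and Olivia is a knave.
- Olivia (knave) says "We are all the same type" - this is FALSE (a lie) because Rose is a knight and Eve, Olivia, and Carol are knaves.
- Rose (knight) says "Exactly 1 of us is a knight" - this is TRUE because there are 1 knights.
- Carol (knave) says "We are all the same type" - this is FALSE (a lie) because Rose is a knight and Eve, Olivia, and Carol are knaves.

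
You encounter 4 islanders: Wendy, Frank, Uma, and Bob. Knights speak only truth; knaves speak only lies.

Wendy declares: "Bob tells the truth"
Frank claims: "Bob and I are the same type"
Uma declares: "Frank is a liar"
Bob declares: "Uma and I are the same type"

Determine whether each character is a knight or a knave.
Wendy is a knight.
Frank is a knave.
Uma is a knight.
Bob is a knight.

Verification:
- Wendy (knight) says "Bob tells the truth" - this is TRUE because Bob is a knight.
- Frank (knave) says "Bob and I are the same type" - this is FALSE (a lie) because Frank is a knave and Bob is a knight.
- Uma (knight) says "Frank is a liar" - this is TRUE because Frank is a knave.
- Bob (knight) says "Uma and I are the same type" - this is TRUE because Bob is a knight and Uma is a knight.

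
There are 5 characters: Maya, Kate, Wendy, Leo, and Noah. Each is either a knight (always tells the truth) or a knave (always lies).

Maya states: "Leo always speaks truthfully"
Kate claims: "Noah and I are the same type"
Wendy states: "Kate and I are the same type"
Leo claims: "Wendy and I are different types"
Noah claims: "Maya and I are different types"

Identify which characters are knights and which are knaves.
Maya is a knave.
Kate is a knight.
Wendy is a knave.
Leo is a knave.
Noah is a knight.

Verification:
- Maya (knave) says "Leo always speaks truthfully" - this is FALSE (a lie) because Leo is a knave.
- Kate (knight) says "Noah and I are the same type" - this is TRUE because Kate is a knight and Noah is a knight.
- Wendy (knave) says "Kate and I are the same type" - this is FALSE (a lie) because Wendy is a knave and Kate is a knight.
- Leo (knave) says "Wendy and I are different types" - this is FALSE (a lie) because Leo is a knave and Wendy is a knave.
- Noah (knight) says "Maya and I are different types" - this is TRUE because Noah is a knight and Maya is a knave.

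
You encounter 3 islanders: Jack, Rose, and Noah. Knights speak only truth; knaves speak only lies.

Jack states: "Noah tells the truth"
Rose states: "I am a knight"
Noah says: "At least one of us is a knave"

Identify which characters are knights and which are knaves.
Jack is a knight.
Rose is a knave.
Noah is a knight.

Verification:
- Jack (knight) says "Noah tells the truth" - this is TRUE because Noah is a knight.
- Rose (knave) says "I am a knight" - this is FALSE (a lie) because Rose is a knave.
- Noah (knight) says "At least one of us is a knave" - this is TRUE because Rose is a knave.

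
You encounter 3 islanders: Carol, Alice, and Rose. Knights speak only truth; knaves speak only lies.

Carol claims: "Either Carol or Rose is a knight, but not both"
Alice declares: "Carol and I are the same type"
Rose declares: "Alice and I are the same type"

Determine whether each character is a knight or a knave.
Carol is a knight.
Alice is a knight.
Rose is a knave.

Verification:
- Carol (knight) says "Either Carol or Rose is a knight, but not both" - this is TRUE because Carol is a knight and Rose is a knave.
- Alice (knight) says "Carol and I are the same type" - this is TRUE because Alice is a knight and Carol is a knight.
- Rose (knave) says "Alice and I are the same type" - this is FALSE (a lie) because Rose is a knave and Alice is a knight.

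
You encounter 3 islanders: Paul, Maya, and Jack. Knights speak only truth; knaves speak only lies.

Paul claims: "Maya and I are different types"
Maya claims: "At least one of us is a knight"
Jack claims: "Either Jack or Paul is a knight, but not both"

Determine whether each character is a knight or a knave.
Paul is a knave.
Maya is a knave.
Jack is a knave.

Verification:
- Paul (knave) says "Maya and I are different types" - this is FALSE (a lie) because Paul is a knave and Maya is a knave.
- Maya (knave) says "At least one of us is a knight" - this is FALSE (a lie) because no one is a knight.
- Jack (knave) says "Either Jack or Paul is a knight, but not both" - this is FALSE (a lie) because Jack is a knave and Paul is a knave.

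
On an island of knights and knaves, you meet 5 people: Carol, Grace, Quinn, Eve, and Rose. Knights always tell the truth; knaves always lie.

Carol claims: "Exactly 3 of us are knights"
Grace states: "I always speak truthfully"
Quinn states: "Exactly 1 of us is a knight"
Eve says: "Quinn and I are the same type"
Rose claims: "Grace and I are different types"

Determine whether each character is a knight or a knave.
Carol is a knave.
Grace is a knave.
Quinn is a knight.
Eve is a knave.
Rose is a knave.

Verification:
- Carol (knave) says "Exactly 3 of us are knights" - this is FALSE (a lie) because there are 1 knights.
- Grace (knave) says "I always speak truthfully" - this is FALSE (a lie) because Grace is a knave.
- Quinn (knight) says "Exactly 1 of us is a knight" - this is TRUE because there are 1 knights.
- Eve (knave) says "Quinn and I are the same type" - this is FALSE (a lie) because Eve is a knave and Quinn is a knight.
- Rose (knave) says "Grace and I are different types" - this is FALSE (a lie) because Rose is a knave and Grace is a knave.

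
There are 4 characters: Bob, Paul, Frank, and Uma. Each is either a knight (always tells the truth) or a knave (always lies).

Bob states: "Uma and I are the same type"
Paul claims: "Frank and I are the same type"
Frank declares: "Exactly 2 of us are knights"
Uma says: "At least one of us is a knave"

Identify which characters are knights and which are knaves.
Bob is a knave.
Paul is a knave.
Frank is a knight.
Uma is a knight.

Verification:
- Bob (knave) says "Uma and I are the same type" - this is FALSE (a lie) because Bob is a knave and Uma is a knight.
- Paul (knave) says "Frank and I are the same type" - this is FALSE (a lie) because Paul is a knave and Frank is a knight.
- Frank (knight) says "Exactly 2 of us are knights" - this is TRUE because there are 2 knights.
- Uma (knight) says "At least one of us is a knave" - this is TRUE because Bob and Paul are knaves.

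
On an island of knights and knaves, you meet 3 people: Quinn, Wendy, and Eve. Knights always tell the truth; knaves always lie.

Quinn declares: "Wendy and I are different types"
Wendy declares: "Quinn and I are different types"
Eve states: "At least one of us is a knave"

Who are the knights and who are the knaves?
Quinn is a knave.
Wendy is a knave.
Eve is a knight.

Verification:
- Quinn (knave) says "Wendy and I are different types" - this is FALSE (a lie) because Quinn is a knave and Wendy is a knave.
- Wendy (knave) says "Quinn and I are different types" - this is FALSE (a lie) because Wendy is a knave and Quinn is a knave.
- Eve (knight) says "At least one of us is a knave" - this is TRUE because Quinn and Wendy are knaves.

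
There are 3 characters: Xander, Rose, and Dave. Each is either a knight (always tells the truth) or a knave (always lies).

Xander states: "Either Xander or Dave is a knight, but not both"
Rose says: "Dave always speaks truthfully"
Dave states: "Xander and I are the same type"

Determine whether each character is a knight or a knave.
Xander is a knight.
Rose is a knave.
Dave is a knave.

Verification:
- Xander (knight) says "Either Xander or Dave is a knight, but not both" - this is TRUE because Xander is a knight and Dave is a knave.
- Rose (knave) says "Dave always speaks truthfully" - this is FALSE (a lie) because Dave is a knave.
- Dave (knave) says "Xander and I are the same type" - this is FALSE (a lie) because Dave is a knave and Xander is a knight.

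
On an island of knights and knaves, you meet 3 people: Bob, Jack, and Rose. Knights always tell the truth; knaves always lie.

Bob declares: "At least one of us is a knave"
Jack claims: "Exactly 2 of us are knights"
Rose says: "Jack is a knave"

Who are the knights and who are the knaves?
Bob is a knight.
Jack is a knight.
Rose is a knave.

Verification:
- Bob (knight) says "At least one of us is a knave" - this is TRUE because Rose is a knave.
- Jack (knight) says "Exactly 2 of us are knights" - this is TRUE because there are 2 knights.
- Rose (knave) says "Jack is a knave" - this is FALSE (a lie) because Jack is a knight.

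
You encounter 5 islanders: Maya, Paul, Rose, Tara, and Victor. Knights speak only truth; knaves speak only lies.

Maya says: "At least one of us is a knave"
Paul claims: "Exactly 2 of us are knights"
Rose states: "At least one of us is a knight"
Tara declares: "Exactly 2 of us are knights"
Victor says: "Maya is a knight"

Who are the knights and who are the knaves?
Maya is a knight.
Paul is a knave.
Rose is a knight.
Tara is a knave.
Victor is a knight.

Verification:
- Maya (knight) says "At least one of us is a knave" - this is TRUE because Paul and Tara are knaves.
- Paul (knave) says "Exactly 2 of us are knights" - this is FALSE (a lie) because there are 3 knights.
- Rose (knight) says "At least one of us is a knight" - this is TRUE because Maya, Rose, and Victor are knights.
- Tara (knave) says "Exactly 2 of us are knights" - this is FALSE (a lie) because there are 3 knights.
- Victor (knight) says "Maya is a knight" - this is TRUE because Maya is a knight.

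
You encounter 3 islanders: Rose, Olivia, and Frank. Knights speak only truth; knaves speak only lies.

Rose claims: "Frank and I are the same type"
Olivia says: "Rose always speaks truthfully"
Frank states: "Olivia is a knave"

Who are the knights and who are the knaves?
Rose is a knave.
Olivia is a knave.
Frank is a knight.

Verification:
- Rose (knave) says "Frank and I are the same type" - this is FALSE (a lie) because Rose is a knave and Frank is a knight.
- Olivia (knave) says "Rose always speaks truthfully" - this is FALSE (a lie) because Rose is a knave.
- Frank (knight) says "Olivia is a knave" - this is TRUE because Olivia is a knave.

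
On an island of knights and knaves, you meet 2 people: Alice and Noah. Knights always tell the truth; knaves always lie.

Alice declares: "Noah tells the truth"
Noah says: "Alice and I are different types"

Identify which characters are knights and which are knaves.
Alice is a knave.
Noah is a knave.

Verification:
- Alice (knave) says "Noah tells the truth" - this is FALSE (a lie) because Noah is a knave.
- Noah (knave) says "Alice and I are different types" - this is FALSE (a lie) because Noah is a knave and Alice is a knave.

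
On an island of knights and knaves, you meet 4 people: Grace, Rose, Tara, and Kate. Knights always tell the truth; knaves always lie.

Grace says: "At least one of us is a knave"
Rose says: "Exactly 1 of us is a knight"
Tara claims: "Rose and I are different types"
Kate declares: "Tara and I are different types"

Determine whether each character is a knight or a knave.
Grace is a knight.
Rose is a knave.
Tara is a knave.
Kate is a knight.

Verification:
- Grace (knight) says "At least one of us is a knave" - this is TRUE because Rose and Tara are knaves.
- Rose (knave) says "Exactly 1 of us is a knight" - this is FALSE (a lie) because there are 2 knights.
- Tara (knave) says "Rose and I are different types" - this is FALSE (a lie) because Tara is a knave and Rose is a knave.
- Kate (knight) says "Tara and I are different types" - this is TRUE because Kate is a knight and Tara is a knave.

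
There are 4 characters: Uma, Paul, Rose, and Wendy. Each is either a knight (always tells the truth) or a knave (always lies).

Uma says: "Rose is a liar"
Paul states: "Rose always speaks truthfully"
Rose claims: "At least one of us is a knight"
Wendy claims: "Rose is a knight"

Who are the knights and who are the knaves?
Uma is a knave.
Paul is a knight.
Rose is a knight.
Wendy is a knight.

Verification:
- Uma (knave) says "Rose is a liar" - this is FALSE (a lie) because Rose is a knight.
- Paul (knight) says "Rose always speaks truthfully" - this is TRUE because Rose is a knight.
- Rose (knight) says "At least one of us is a knight" - this is TRUE because Paul, Rose, and Wendy are knights.
- Wendy (knight) says "Rose is a knight" - this is TRUE because Rose is a knight.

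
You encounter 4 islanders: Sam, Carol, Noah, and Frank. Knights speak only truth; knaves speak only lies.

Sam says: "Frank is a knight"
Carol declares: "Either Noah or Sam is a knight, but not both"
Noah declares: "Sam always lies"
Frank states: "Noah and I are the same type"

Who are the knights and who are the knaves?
Sam is a knave.
Carol is a knight.
Noah is a knight.
Frank is a knave.

Verification:
- Sam (knave) says "Frank is a knight" - this is FALSE (a lie) because Frank is a knave.
- Carol (knight) says "Either Noah or Sam is a knight, but not both" - this is TRUE because Noah is a knight and Sam is a knave.
- Noah (knight) says "Sam always lies" - this is TRUE because Sam is a knave.
- Frank (knave) says "Noah and I are the same type" - this is FALSE (a lie) because Frank is a knave and Noah is a knight.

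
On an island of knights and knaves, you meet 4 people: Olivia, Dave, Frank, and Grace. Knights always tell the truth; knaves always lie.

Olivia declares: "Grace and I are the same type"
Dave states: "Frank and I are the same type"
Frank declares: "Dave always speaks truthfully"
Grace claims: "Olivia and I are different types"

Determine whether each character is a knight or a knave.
Olivia is a knave.
Dave is a knight.
Frank is a knight.
Grace is a knight.

Verification:
- Olivia (knave) says "Grace and I are the same type" - this is FALSE (a lie) because Olivia is a knave and Grace is a knight.
- Dave (knight) says "Frank and I are the same type" - this is TRUE because Dave is a knight and Frank is a knight.
- Frank (knight) says "Dave always speaks truthfully" - this is TRUE because Dave is a knight.
- Grace (knight) says "Olivia and I are different types" - this is TRUE because Grace is a knight and Olivia is a knave.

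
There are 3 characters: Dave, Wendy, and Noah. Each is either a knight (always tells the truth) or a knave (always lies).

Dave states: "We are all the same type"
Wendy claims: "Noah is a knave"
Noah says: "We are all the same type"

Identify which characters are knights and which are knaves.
Dave is a knave.
Wendy is a knight.
Noah is a knave.

Verification:
- Dave (knave) says "We are all the same type" - this is FALSE (a lie) because Wendy is a knight and Dave and Noah are knaves.
- Wendy (knight) says "Noah is a knave" - this is TRUE because Noah is a knave.
- Noah (knave) says "We are all the same type" - this is FALSE (a lie) because Wendy is a knight and Dave and Noah are knaves.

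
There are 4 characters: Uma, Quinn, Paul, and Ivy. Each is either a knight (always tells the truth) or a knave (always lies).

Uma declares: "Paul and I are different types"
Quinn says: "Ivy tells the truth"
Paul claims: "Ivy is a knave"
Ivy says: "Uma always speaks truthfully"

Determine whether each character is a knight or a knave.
Uma is a knight.
Quinn is a knight.
Paul is a knave.
Ivy is a knight.

Verification:
- Uma (knight) says "Paul and I are different types" - this is TRUE because Uma is a knight and Paul is a knave.
- Quinn (knight) says "Ivy tells the truth" - this is TRUE because Ivy is a knight.
- Paul (knave) says "Ivy is a knave" - this is FALSE (a lie) because Ivy is a knight.
- Ivy (knight) says "Uma always speaks truthfully" - this is TRUE because Uma is a knight.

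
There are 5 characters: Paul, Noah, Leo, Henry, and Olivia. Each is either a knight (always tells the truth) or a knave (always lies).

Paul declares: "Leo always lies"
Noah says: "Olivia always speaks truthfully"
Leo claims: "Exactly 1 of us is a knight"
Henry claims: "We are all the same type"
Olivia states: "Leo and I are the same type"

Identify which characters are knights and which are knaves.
Paul is a knave.
Noah is a knave.
Leo is a knight.
Henry is a knave.
Olivia is a knave.

Verification:
- Paul (knave) says "Leo always lies" - this is FALSE (a lie) because Leo is a knight.
- Noah (knave) says "Olivia always speaks truthfully" - this is FALSE (a lie) because Olivia is a knave.
- Leo (knight) says "Exactly 1 of us is a knight" - this is TRUE because there are 1 knights.
- Henry (knave) says "We are all the same type" - this is FALSE (a lie) because Leo is a knight and Paul, Noah, Henry, and Olivia are knaves.
- Olivia (knave) says "Leo and I are the same type" - this is FALSE (a lie) because Olivia is a knave and Leo is a knight.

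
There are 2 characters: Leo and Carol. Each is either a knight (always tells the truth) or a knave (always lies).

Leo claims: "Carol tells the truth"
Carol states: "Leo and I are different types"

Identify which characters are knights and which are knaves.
Leo is a knave.
Carol is a knave.

Verification:
- Leo (knave) says "Carol tells the truth" - this is FALSE (a lie) because Carol is a knave.
- Carol (knave) says "Leo and I are different types" - this is FALSE (a lie) because Carol is a knave and Leo is a knave.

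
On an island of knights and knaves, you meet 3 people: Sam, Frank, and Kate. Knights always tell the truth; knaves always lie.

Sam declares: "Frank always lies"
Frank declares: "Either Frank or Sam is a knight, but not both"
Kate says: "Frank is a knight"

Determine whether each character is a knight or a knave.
Sam is a knave.
Frank is a knight.
Kate is a knight.

Verification:
- Sam (knave) says "Frank always lies" - this is FALSE (a lie) because Frank is a knight.
- Frank (knight) says "Either Frank or Sam is a knight, but not both" - this is TRUE because Frank is a knight and Sam is a knave.
- Kate (knight) says "Frank is a knight" - this is TRUE because Frank is a knight.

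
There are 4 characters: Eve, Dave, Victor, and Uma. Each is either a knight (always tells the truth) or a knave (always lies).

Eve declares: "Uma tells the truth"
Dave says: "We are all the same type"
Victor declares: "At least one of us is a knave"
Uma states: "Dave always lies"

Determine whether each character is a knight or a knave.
Eve is a knight.
Dave is a knave.
Victor is a knight.
Uma is a knight.

Verification:
- Eve (knight) says "Uma tells the truth" - this is TRUE because Uma is a knight.
- Dave (knave) says "We are all the same type" - this is FALSE (a lie) because Eve, Victor, and Uma are knights and Dave is a knave.
- Victor (knight) says "At least one of us is a knave" - this is TRUE because Dave is a knave.
- Uma (knight) says "Dave always lies" - this is TRUE because Dave is a knave.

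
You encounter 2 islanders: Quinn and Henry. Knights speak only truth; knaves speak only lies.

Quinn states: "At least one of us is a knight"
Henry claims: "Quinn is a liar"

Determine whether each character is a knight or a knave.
Quinn is a knight.
Henry is a knave.

Verification:
- Quinn (knight) says "At least one of us is a knight" - this is TRUE because Quinn is a knight.
- Henry (knave) says "Quinn is a liar" - this is FALSE (a lie) because Quinn is a knight.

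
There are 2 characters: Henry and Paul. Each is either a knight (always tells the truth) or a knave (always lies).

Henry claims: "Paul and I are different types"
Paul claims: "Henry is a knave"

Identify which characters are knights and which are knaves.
Henry is a knight.
Paul is a knave.

Verification:
- Henry (knight) says "Paul and I are different types" - this is TRUE because Henry is a knight and Paul is a knave.
- Paul (knave) says "Henry is a knave" - this is FALSE (a lie) because Henry is a knight.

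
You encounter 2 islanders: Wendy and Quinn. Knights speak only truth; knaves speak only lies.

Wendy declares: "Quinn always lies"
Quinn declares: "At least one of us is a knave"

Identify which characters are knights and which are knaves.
Wendy is a knave.
Quinn is a knight.

Verification:
- Wendy (knave) says "Quinn always lies" - this is FALSE (a lie) because Quinn is a knight.
- Quinn (knight) says "At least one of us is a knave" - this is TRUE because Wendy is a knave.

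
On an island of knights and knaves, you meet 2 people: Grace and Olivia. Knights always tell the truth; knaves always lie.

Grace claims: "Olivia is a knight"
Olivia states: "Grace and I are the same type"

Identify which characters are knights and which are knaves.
Grace is a knight.
Olivia is a knight.

Verification:
- Grace (knight) says "Olivia is a knight" - this is TRUE because Olivia is a knight.
- Olivia (knight) says "Grace and I are the same type" - this is TRUE because Olivia is a knight and Grace is a knight.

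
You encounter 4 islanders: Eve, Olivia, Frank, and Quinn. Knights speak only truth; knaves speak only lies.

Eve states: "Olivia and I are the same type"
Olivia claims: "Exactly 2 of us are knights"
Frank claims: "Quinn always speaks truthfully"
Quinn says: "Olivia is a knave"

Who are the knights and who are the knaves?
Eve is a knight.
Olivia is a knight.
Frank is a knave.
Quinn is a knave.

Verification:
- Eve (knight) says "Olivia and I are the same type" - this is TRUE because Eve is a knight and Olivia is a knight.
- Olivia (knight) says "Exactly 2 of us are knights" - this is TRUE because there are 2 knights.
- Frank (knave) says "Quinn always speaks truthfully" - this is FALSE (a lie) because Quinn is a knave.
- Quinn (knave) says "Olivia is a knave" - this is FALSE (a lie) because Olivia is a knight.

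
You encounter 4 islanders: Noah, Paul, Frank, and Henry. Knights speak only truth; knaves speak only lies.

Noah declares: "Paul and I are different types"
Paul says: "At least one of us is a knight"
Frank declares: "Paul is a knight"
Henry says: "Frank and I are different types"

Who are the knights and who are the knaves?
Noah is a knave.
Paul is a knave.
Frank is a knave.
Henry is a knave.

Verification:
- Noah (knave) says "Paul and I are different types" - this is FALSE (a lie) because Noah is a knave and Paul is a knave.
- Paul (knave) says "At least one of us is a knight" - this is FALSE (a lie) because no one is a knight.
- Frank (knave) says "Paul is a knight" - this is FALSE (a lie) because Paul is a knave.
- Henry (knave) says "Frank and I are different types" - this is FALSE (a lie) because Henry is a knave and Frank is a knave.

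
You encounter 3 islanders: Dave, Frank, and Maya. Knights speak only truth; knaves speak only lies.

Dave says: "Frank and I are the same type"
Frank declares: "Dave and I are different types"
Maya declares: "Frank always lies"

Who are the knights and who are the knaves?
Dave is a knave.
Frank is a knight.
Maya is a knave.

Verification:
- Dave (knave) says "Frank and I are the same type" - this is FALSE (a lie) because Dave is a knave and Frank is a knight.
- Frank (knight) says "Dave and I are different types" - this is TRUE because Frank is a knight and Dave is a knave.
- Maya (knave) says "Frank always lies" - this is FALSE (a lie) because Frank is a knight.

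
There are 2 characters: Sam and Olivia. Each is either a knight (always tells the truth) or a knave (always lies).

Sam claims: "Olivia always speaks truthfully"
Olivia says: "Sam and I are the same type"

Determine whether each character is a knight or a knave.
Sam is a knight.
Olivia is a knight.

Verification:
- Sam (knight) says "Olivia always speaks truthfully" - this is TRUE because Olivia is a knight.
- Olivia (knight) says "Sam and I are the same type" - this is TRUE because Olivia is a knight and Sam is a knight.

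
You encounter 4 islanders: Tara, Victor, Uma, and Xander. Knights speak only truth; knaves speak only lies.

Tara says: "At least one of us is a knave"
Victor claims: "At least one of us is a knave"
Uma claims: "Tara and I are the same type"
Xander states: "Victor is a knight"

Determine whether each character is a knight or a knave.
Tara is a knight.
Victor is a knight.
Uma is a knave.
Xander is a knight.

Verification:
- Tara (knight) says "At least one of us is a knave" - this is TRUE because Uma is a knave.
- Victor (knight) says "At least one of us is a knave" - this is TRUE because Uma is a knave.
- Uma (knave) says "Tara and I are the same type" - this is FALSE (a lie) because Uma is a knave and Tara is a knight.
- Xander (knight) says "Victor is a knight" - this is TRUE because Victor is a knight.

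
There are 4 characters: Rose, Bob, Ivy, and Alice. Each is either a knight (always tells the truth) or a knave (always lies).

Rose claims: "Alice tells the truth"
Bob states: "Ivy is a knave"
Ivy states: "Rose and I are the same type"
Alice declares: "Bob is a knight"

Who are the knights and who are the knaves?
Rose is a knight.
Bob is a knight.
Ivy is a knave.
Alice is a knight.

Verification:
- Rose (knight) says "Alice tells the truth" - this is TRUE because Alice is a knight.
- Bob (knight) says "Ivy is a knave" - this is TRUE because Ivy is a knave.
- Ivy (knave) says "Rose and I are the same type" - this is FALSE (a lie) because Ivy is a knave and Rose is a knight.
- Alice (knight) says "Bob is a knight" - this is TRUE because Bob is a knight.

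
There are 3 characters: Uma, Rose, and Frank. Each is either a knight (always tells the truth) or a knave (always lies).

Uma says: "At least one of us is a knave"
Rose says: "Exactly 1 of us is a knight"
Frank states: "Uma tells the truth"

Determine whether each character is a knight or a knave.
Uma is a knight.
Rose is a knave.
Frank is a knight.

Verification:
- Uma (knight) says "At least one of us is a knave" - this is TRUE because Rose is a knave.
- Rose (knave) says "Exactly 1 of us is a knight" - this is FALSE (a lie) because there are 2 knights.
- Frank (knight) says "Uma tells the truth" - this is TRUE because Uma is a knight.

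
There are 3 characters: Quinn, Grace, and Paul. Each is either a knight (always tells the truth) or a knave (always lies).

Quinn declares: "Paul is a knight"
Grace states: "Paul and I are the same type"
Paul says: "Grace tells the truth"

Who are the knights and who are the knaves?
Quinn is a knight.
Grace is a knight.
Paul is a knight.

Verification:
- Quinn (knight) says "Paul is a knight" - this is TRUE because Paul is a knight.
- Grace (knight) says "Paul and I are the same type" - this is TRUE because Grace is a knight and Paul is a knight.
- Paul (knight) says "Grace tells the truth" - this is TRUE because Grace is a knight.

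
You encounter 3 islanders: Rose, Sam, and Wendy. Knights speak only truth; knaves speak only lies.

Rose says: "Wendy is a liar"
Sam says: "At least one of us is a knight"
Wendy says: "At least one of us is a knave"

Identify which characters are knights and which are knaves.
Rose is a knave.
Sam is a knight.
Wendy is a knight.

Verification:
- Rose (knave) says "Wendy is a liar" - this is FALSE (a lie) because Wendy is a knight.
- Sam (knight) says "At least one of us is a knight" - this is TRUE because Sam and Wendy are knights.
- Wendy (knight) says "At least one of us is a knave" - this is TRUE because Rose is a knave.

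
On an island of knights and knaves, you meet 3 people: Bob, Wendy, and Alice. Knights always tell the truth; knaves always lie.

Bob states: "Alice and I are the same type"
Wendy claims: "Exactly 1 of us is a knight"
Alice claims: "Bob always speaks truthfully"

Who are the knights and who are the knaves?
Bob is a knight.
Wendy is a knave.
Alice is a knight.

Verification:
- Bob (knight) says "Alice and I are the same type" - this is TRUE because Bob is a knight and Alice is a knight.
- Wendy (knave) says "Exactly 1 of us is a knight" - this is FALSE (a lie) because there are 2 knights.
- Alice (knight) says "Bob always speaks truthfully" - this is TRUE because Bob is a knight.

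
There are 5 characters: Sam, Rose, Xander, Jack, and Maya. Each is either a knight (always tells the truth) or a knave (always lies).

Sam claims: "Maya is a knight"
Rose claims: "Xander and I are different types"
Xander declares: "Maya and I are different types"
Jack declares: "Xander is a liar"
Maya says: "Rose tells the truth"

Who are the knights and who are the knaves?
Sam is a knave.
Rose is a knave.
Xander is a knave.
Jack is a knight.
Maya is a knave.

Verification:
- Sam (knave) says "Maya is a knight" - this is FALSE (a lie) because Maya is a knave.
- Rose (knave) says "Xander and I are different types" - this is FALSE (a lie) because Rose is a knave and Xander is a knave.
- Xander (knave) says "Maya and I are different types" - this is FALSE (a lie) because Xander is a knave and Maya is a knave.
- Jack (knight) says "Xander is a liar" - this is TRUE because Xander is a knave.
- Maya (knave) says "Rose tells the truth" - this is FALSE (a lie) because Rose is a knave.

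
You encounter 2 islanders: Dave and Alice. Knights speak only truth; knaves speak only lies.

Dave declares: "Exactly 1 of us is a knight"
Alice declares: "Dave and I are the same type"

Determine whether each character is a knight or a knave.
Dave is a knight.
Alice is a knave.

Verification:
- Dave (knight) says "Exactly 1 of us is a knight" - this is TRUE because there are 1 knights.
- Alice (knave) says "Dave and I are the same type" - this is FALSE (a lie) because Alice is a knave and Dave is a knight.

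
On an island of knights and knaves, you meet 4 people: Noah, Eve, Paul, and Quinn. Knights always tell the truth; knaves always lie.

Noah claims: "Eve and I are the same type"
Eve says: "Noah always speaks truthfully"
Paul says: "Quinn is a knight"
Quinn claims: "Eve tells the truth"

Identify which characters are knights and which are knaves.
Noah is a knight.
Eve is a knight.
Paul is a knight.
Quinn is a knight.

Verification:
- Noah (knight) says "Eve and I are the same type" - this is TRUE because Noah is a knight and Eve is a knight.
- Eve (knight) says "Noah always speaks truthfully" - this is TRUE because Noah is a knight.
- Paul (knight) says "Quinn is a knight" - this is TRUE because Quinn is a knight.
- Quinn (knight) says "Eve tells the truth" - this is TRUE because Eve is a knight.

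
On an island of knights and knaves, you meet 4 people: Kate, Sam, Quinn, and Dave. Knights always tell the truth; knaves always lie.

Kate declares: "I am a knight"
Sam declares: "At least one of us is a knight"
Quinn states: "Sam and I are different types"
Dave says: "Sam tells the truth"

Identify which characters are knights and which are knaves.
Kate is a knave.
Sam is a knave.
Quinn is a knave.
Dave is a knave.

Verification:
- Kate (knave) says "I am a knight" - this is FALSE (a lie) because Kate is a knave.
- Sam (knave) says "At least one of us is a knight" - this is FALSE (a lie) because no one is a knight.
- Quinn (knave) says "Sam and I are different types" - this is FALSE (a lie) because Quinn is a knave and Sam is a knave.
- Dave (knave) says "Sam tells the truth" - this is FALSE (a lie) because Sam is a knave.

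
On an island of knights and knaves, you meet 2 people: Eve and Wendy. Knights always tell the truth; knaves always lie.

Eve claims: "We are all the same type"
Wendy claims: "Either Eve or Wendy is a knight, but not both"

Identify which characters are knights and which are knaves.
Eve is a knave.
Wendy is a knight.

Verification:
- Eve (knave) says "We are all the same type" - this is FALSE (a lie) because Wendy is a knight and Eve is a knave.
- Wendy (knight) says "Either Eve or Wendy is a knight, but not both" - this is TRUE because Eve is a knave and Wendy is a knight.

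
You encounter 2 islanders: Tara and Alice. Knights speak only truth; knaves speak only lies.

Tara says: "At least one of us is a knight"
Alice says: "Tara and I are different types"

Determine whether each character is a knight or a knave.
Tara is a knave.
Alice is a knave.

Verification:
- Tara (knave) says "At least one of us is a knight" - this is FALSE (a lie) because no one is a knight.
- Alice (knave) says "Tara and I are different types" - this is FALSE (a lie) because Alice is a knave and Tara is a knave.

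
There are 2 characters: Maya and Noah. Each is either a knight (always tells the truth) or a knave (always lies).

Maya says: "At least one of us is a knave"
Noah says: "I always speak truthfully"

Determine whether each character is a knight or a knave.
Maya is a knight.
Noah is a knave.

Verification:
- Maya (knight) says "At least one of us is a knave" - this is TRUE because Noah is a knave.
- Noah (knave) says "I always speak truthfully" - this is FALSE (a lie) because Noah is a knave.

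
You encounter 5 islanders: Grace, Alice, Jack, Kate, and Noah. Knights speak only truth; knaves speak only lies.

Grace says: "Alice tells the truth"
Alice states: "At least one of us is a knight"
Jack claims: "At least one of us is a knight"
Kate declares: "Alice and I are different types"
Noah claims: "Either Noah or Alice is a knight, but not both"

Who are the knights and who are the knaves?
Grace is a knave.
Alice is a knave.
Jack is a knave.
Kate is a knave.
Noah is a knave.

Verification:
- Grace (knave) says "Alice tells the truth" - this is FALSE (a lie) because Alice is a knave.
- Alice (knave) says "At least one of us is a knight" - this is FALSE (a lie) because no one is a knight.
- Jack (knave) says "At least one of us is a knight" - this is FALSE (a lie) because no one is a knight.
- Kate (knave) says "Alice and I are different types" - this is FALSE (a lie) because Kate is a knave and Alice is a knave.
- Noah (knave) says "Either Noah or Alice is a knight, but not both" - this is FALSE (a lie) because Noah is a knave and Alice is a knave.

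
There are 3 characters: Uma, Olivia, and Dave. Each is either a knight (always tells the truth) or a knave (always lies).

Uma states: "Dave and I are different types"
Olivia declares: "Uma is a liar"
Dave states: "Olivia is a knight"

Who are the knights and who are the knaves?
Uma is a knight.
Olivia is a knave.
Dave is a knave.

Verification:
- Uma (knight) says "Dave and I are different types" - this is TRUE because Uma is a knight and Dave is a knave.
- Olivia (knave) says "Uma is a liar" - this is FALSE (a lie) because Uma is a knight.
- Dave (knave) says "Olivia is a knight" - this is FALSE (a lie) because Olivia is a knave.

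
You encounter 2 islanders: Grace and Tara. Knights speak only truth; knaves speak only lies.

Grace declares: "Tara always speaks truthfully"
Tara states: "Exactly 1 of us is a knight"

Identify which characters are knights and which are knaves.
Grace is a knave.
Tara is a knave.

Verification:
- Grace (knave) says "Tara always speaks truthfully" - this is FALSE (a lie) because Tara is a knave.
- Tara (knave) says "Exactly 1 of us is a knight" - this is FALSE (a lie) because there are 0 knights.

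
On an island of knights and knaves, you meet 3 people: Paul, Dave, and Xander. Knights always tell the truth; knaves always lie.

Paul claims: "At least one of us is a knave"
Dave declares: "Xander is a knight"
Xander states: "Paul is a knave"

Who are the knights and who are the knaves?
Paul is a knight.
Dave is a knave.
Xander is a knave.

Verification:
- Paul (knight) says "At least one of us is a knave" - this is TRUE because Dave and Xander are knaves.
- Dave (knave) says "Xander is a knight" - this is FALSE (a lie) because Xander is a knave.
- Xander (knave) says "Paul is a knave" - this is FALSE (a lie) because Paul is a knight.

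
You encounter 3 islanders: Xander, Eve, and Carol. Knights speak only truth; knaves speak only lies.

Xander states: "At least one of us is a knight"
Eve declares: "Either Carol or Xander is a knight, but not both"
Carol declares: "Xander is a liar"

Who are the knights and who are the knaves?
Xander is a knight.
Eve is a knight.
Carol is a knave.

Verification:
- Xander (knight) says "At least one of us is a knight" - this is TRUE because Xander and Eve are knights.
- Eve (knight) says "Either Carol or Xander is a knight, but not both" - this is TRUE because Carol is a knave and Xander is a knight.
- Carol (knave) says "Xander is a liar" - this is FALSE (a lie) because Xander is a knight.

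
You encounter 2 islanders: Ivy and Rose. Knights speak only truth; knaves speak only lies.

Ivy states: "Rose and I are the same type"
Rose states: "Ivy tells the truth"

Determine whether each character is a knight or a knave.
Ivy is a knight.
Rose is a knight.

Verification:
- Ivy (knight) says "Rose and I are the same type" - this is TRUE because Ivy is a knight and Rose is a knight.
- Rose (knight) says "Ivy tells the truth" - this is TRUE because Ivy is a knight.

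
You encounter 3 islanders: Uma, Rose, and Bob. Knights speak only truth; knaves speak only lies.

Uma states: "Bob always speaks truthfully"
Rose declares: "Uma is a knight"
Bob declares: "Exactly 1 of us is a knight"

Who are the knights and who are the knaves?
Uma is a knave.
Rose is a knave.
Bob is a knave.

Verification:
- Uma (knave) says "Bob always speaks truthfully" - this is FALSE (a lie) because Bob is a knave.
- Rose (knave) says "Uma is a knight" - this is FALSE (a lie) because Uma is a knave.
- Bob (knave) says "Exactly 1 of us is a knight" - this is FALSE (a lie) because there are 0 knights.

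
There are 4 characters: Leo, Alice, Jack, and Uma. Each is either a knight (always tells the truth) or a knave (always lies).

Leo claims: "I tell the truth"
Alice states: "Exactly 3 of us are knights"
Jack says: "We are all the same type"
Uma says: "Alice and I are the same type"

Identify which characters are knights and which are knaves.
Leo is a knight.
Alice is a knight.
Jack is a knave.
Uma is a knight.

Verification:
- Leo (knight) says "I tell the truth" - this is TRUE because Leo is a knight.
- Alice (knight) says "Exactly 3 of us are knights" - this is TRUE because there are 3 knights.
- Jack (knave) says "We are all the same type" - this is FALSE (a lie) because Leo, Alice, and Uma are knights and Jack is a knave.
- Uma (knight) says "Alice and I are the same type" - this is TRUE because Uma is a knight and Alice is a knight.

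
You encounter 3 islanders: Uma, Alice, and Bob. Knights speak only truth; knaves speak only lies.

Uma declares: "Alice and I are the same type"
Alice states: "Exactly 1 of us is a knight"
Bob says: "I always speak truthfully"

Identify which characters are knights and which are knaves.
Uma is a knave.
Alice is a knight.
Bob is a knave.

Verification:
- Uma (knave) says "Alice and I are the same type" - this is FALSE (a lie) because Uma is a knave and Alice is a knight.
- Alice (knight) says "Exactly 1 of us is a knight" - this is TRUE because there are 1 knights.
- Bob (knave) says "I always speak truthfully" - this is FALSE (a lie) because Bob is a knave.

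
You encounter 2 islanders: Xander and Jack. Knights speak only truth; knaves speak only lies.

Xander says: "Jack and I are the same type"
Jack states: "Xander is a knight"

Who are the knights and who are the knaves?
Xander is a knight.
Jack is a knight.

Verification:
- Xander (knight) says "Jack and I are the same type" - this is TRUE because Xander is a knight and Jack is a knight.
- Jack (knight) says "Xander is a knight" - this is TRUE because Xander is a knight.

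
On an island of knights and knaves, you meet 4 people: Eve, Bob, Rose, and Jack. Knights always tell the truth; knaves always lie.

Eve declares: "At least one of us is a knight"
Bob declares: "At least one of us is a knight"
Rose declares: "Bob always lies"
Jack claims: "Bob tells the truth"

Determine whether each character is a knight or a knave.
Eve is a knight.
Bob is a knight.
Rose is a knave.
Jack is a knight.

Verification:
- Eve (knight) says "At least one of us is a knight" - this is TRUE because Eve, Bob, and Jack are knights.
- Bob (knight) says "At least one of us is a knight" - this is TRUE because Eve, Bob, and Jack are knights.
- Rose (knave) says "Bob always lies" - this is FALSE (a lie) because Bob is a knight.
- Jack (knight) says "Bob tells the truth" - this is TRUE because Bob is a knight.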